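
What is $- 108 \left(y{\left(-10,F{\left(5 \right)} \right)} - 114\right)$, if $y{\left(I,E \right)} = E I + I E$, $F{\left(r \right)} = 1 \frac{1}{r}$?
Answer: $12744$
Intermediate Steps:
$F{\left(r \right)} = \frac{1}{r}$
$y{\left(I,E \right)} = 2 E I$ ($y{\left(I,E \right)} = E I + E I = 2 E I$)
$- 108 \left(y{\left(-10,F{\left(5 \right)} \right)} - 114\right) = - 108 \left(2 \cdot \frac{1}{5} \left(-10\right) - 114\right) = - 108 \left(-4 - 114\right) = \left(-108\right) \left(-118\right) = 12744$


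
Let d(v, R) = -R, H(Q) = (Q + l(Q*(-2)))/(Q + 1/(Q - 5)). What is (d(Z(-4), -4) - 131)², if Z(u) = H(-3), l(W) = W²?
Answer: 16129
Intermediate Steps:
H(Q) = (Q + 4*Q²)/(Q + 1/(-5 + Q)) (H(Q) = (Q + (Q*(-2))²)/(Q + 1/(Q - 5)) = (Q + (-2*Q)²)/(Q + 1/(-5 + Q)) = (Q + 4*Q²)/(Q + 1/(-5 + Q)))
Z(u) = -264/25 (Z(u) = -3*(-5 - 19*(-3) + 4*(-3)²)/(1 + (-3)² - 5*(-3)) = -3*(-5 + 57 + 4*9)/(1 + 9 + 15) = -3*(-5 + 57 + 36)/25 = -3*1/25*88 = -264/25)
(d(Z(-4), -4) - 131)² = (-1*(-4) - 131)² = (4 - 131)² = (-127)² = 16129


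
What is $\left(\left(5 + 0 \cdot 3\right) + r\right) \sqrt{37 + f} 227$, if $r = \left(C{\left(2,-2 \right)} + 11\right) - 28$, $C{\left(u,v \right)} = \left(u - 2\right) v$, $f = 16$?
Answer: $- 2724 \sqrt{53} \approx -19831.0$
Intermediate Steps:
$C{\left(u,v \right)} = v \left(-2 + u\right)$ ($C{\left(u,v \right)} = \left(-2 + u\right) v = v \left(-2 + u\right)$)
$r = -17$ ($r = \left(- 2 \left(-2 + 2\right) + 11\right) - 28 = \left(\left(-2\right) 0 + 11\right) - 28 = \left(0 + 11\right) - 28 = 11 - 28 = -17$)
$\left(\left(5 + 0 \cdot 3\right) + r\right) \sqrt{37 + f} 227 = \left(\left(5 + 0 \cdot 3\right) - 17\right) \sqrt{37 + 16} \cdot 227 = \left(\left(5 + 0\right) - 17\right) \sqrt{53} \cdot 227 = \left(5 - 17\right) \sqrt{53} \cdot 227 = - 12 \sqrt{53} \cdot 227 = - 2724 \sqrt{53}$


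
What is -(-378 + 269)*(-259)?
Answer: -28231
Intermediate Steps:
-(-378 + 269)*(-259) = -(-109)*(-259) = -1*28231 = -28231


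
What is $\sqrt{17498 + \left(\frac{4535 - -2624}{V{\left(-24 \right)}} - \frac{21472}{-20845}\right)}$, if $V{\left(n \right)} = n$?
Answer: $\frac{\sqrt{8894632558710}}{22740} \approx 131.15$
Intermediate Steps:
$\sqrt{17498 + \left(\frac{4535 - -2624}{V{\left(-24 \right)}} - \frac{21472}{-20845}\right)} = \sqrt{17498 + \left(\frac{4535 - -2624}{-24} - \frac{21472}{-20845}\right)} = \sqrt{17498 + \left(\left(4535 + 2624\right) \left(- \frac{1}{24}\right) - - \frac{1952}{1895}\right)} = \sqrt{17498 + \left(7159 \left(- \frac{1}{24}\right) + \frac{1952}{1895}\right)} = \sqrt{17498 + \left(- \frac{7159}{24} + \frac{1952}{1895}\right)} = \sqrt{17498 - \frac{13519457}{45480}} = \sqrt{\frac{782289583}{45480}} = \frac{\sqrt{8894632558710}}{22740}$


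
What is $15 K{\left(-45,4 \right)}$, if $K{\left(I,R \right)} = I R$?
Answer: $-2700$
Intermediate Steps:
$15 K{\left(-45,4 \right)} = 15 \left(\left(-45\right) 4\right) = 15 \left(-180\right) = -2700$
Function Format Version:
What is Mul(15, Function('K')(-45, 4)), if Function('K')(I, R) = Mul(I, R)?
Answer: -2700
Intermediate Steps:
Mul(15, Function('K')(-45, 4)) = Mul(15, Mul(-45, 4)) = Mul(15, -180) = -2700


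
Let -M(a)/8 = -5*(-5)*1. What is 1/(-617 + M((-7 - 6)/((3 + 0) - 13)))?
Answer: -1/817 ≈ -0.0012240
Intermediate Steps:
M(a) = -200 (M(a) = -8*(-5*(-5)) = -200)
1/(-617 + M((-7 - 6)/((3 + 0) - 13))) = 1/(-617 - 200) = 1/(-817) = -1/817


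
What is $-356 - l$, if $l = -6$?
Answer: $-350$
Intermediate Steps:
$-356 - l = -356 - -6 = -356 + 6 = -350$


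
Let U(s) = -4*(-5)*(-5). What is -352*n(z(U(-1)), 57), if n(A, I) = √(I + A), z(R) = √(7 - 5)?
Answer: -352*√(57 + √2) ≈ -2690.3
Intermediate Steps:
U(s) = -100 (U(s) = 20*(-5) = -100)
z(R) = √2
n(A, I) = √(A + I)
-352*n(z(U(-1)), 57) = -352*√(√2 + 57) = -352*√(57 + √2)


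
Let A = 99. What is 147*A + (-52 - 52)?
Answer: 14449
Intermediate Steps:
147*A + (-52 - 52) = 147*99 + (-52 - 52) = 14553 - 104 = 14449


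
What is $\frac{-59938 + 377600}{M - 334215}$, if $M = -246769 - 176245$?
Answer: $- \frac{317662}{757229} \approx -0.41951$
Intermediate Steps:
$M = -423014$ ($M = -246769 - 176245 = -423014$)
$\frac{-59938 + 377600}{M - 334215} = \frac{-59938 + 377600}{-423014 - 334215} = \frac{317662}{-757229} = 317662 \left(- \frac{1}{757229}\right) = - \frac{317662}{757229}$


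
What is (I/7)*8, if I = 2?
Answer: 16/7 ≈ 2.2857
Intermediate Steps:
(I/7)*8 = (2/7)*8 = 16/7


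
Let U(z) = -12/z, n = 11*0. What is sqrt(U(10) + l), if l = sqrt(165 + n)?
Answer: sqrt(-30 + 25*sqrt(165))/5 ≈ 3.4125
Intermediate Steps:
n = 0
l = sqrt(165) (l = sqrt(165 + 0) = sqrt(165) ≈ 12.845)
sqrt(U(10) + l) = sqrt(-12/10 + sqrt(165)) = sqrt(-12*1/10 + sqrt(165)) = sqrt(-6/5 + sqrt(165))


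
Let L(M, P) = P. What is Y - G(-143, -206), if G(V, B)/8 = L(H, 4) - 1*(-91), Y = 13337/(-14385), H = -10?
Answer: -10945937/14385 ≈ -760.93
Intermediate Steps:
Y = -13337/14385 (Y = 13337*(-1/14385) = -13337/14385 ≈ -0.92715)
G(V, B) = 760 (G(V, B) = 8*(4 - 1*(-91)) = 8*(4 + 91) = 8*95 = 760)
Y - G(-143, -206) = -13337/14385 - 1*760 = -13337/14385 - 760 = -10945937/14385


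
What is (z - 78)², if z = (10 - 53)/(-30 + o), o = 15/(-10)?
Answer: 23309584/3969 ≈ 5872.9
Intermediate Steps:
o = -3/2 (o = 15*(-⅒) = -3/2 ≈ -1.5000)
z = 86/63 (z = (10 - 53)/(-30 - 3/2) = -43/(-63/2) = -43*(-2/63) = 86/63 ≈ 1.3651)
(z - 78)² = (86/63 - 78)² = (-4828/63)² = 23309584/3969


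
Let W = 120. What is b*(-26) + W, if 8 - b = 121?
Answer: 3058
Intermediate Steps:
b = -113 (b = 8 - 1*121 = 8 - 121 = -113)
b*(-26) + W = -113*(-26) + 120 = 2938 + 120 = 3058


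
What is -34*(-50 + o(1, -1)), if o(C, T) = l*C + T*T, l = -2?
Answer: 1734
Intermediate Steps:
o(C, T) = T² - 2*C (o(C, T) = -2*C + T*T = -2*C + T² = T² - 2*C)
-34*(-50 + o(1, -1)) = -34*(-50 + ((-1)² - 2*1)) = -34*(-50 + (1 - 2)) = -34*(-50 - 1) = -34*(-51) = 1734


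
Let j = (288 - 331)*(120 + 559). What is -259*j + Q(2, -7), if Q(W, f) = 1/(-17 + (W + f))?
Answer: 166364505/22 ≈ 7.5620e+6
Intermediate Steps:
j = -29197 (j = -43*679 = -29197)
Q(W, f) = 1/(-17 + W + f)
-259*j + Q(2, -7) = -259*(-29197) + 1/(-17 + 2 - 7) = 7562023 + 1/(-22) = 7562023 - 1/22 = 166364505/22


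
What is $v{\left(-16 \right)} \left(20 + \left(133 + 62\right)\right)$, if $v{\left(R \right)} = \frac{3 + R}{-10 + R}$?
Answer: $\frac{215}{2} \approx 107.5$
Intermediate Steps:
$v{\left(R \right)} = \frac{3 + R}{-10 + R}$
$v{\left(-16 \right)} \left(20 + \left(133 + 62\right)\right) = \frac{3 - 16}{-10 - 16} \left(20 + \left(133 + 62\right)\right) = \frac{1}{-26} \left(-13\right) \left(20 + 195\right) = \left(- \frac{1}{26}\right) \left(-13\right) 215 = \frac{1}{2} \cdot 215 = \frac{215}{2}$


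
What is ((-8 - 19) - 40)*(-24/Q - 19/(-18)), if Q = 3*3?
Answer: 1943/18 ≈ 107.94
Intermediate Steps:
Q = 9
((-8 - 19) - 40)*(-24/Q - 19/(-18)) = ((-8 - 19) - 40)*(-24/9 - 19/(-18)) = (-27 - 40)*(-24*1/9 - 19*(-1/18)) = -67*(-8/3 + 19/18) = -67*(-29/18) = 1943/18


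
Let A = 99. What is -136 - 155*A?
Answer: -15481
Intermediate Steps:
-136 - 155*A = -136 - 155*99 = -136 - 15345 = -15481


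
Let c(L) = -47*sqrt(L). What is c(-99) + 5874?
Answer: 5874 - 141*I*sqrt(11) ≈ 5874.0 - 467.64*I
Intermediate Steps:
c(-99) + 5874 = -141*I*sqrt(11) + 5874 = 5874 - 141*I*sqrt(11)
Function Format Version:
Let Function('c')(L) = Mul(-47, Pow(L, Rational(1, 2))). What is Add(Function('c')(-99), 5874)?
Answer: Add(5874, Mul(-141, I, Pow(11, Rational(1, 2)))) ≈ Add(5874.0, Mul(-467.64, I))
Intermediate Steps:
Add(Function('c')(-99), 5874) = Add(Mul(-47, Pow(-99, Rational(1, 2))), 5874) = Add(Mul(-47, Mul(3, I, Pow(11, Rational(1, 2)))), 5874) = Add(Mul(-141, I, Pow(11, Rational(1, 2))), 5874) = Add(5874, Mul(-141, I, Pow(11, Rational(1, 2))))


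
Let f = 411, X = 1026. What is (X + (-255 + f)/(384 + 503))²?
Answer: 828496807524/786769 ≈ 1.0530e+6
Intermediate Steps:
(X + (-255 + f)/(384 + 503))² = (1026 + (-255 + 411)/(384 + 503))² = (1026 + 156/887)² = (910218/887)² = 828496807524/786769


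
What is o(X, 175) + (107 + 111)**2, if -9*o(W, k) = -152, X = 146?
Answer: 427868/9 ≈ 47541.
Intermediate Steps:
o(W, k) = 152/9 (o(W, k) = -1/9*(-152) = 152/9)
o(X, 175) + (107 + 111)**2 = 152/9 + (107 + 111)**2 = 152/9 + 218**2 = 152/9 + 47524 = 427868/9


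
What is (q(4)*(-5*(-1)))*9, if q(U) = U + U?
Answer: 360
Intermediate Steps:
q(U) = 2*U
(q(4)*(-5*(-1)))*9 = ((2*4)*(-5*(-1)))*9 = (8*5)*9 = 40*9 = 360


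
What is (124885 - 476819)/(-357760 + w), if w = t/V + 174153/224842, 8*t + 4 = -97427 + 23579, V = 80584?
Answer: 6376575208185952/6482122608052851 ≈ 0.98372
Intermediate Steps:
t = -18463/2 (t = -1/2 + (-97427 + 23579)/8 = -1/2 + (1/8)*(-73848) = -1/2 - 9231 = -18463/2 ≈ -9231.5)
w = 11958316429/18118667728 (w = -18463/2/80584 + 174153/224842 = -18463/2*1/80584 + 174153*(1/224842) = -18463/161168 + 174153/224842 = 11958316429/18118667728 ≈ 0.66000)
(124885 - 476819)/(-357760 + w) = (124885 - 476819)/(-357760 + 11958316429/18118667728) = -351934/(-6482122608052851/18118667728) = -351934*(-18118667728/6482122608052851) = 6376575208185952/6482122608052851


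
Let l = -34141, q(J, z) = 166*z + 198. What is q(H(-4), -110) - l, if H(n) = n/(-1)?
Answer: 16079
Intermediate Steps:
H(n) = -n (H(n) = n*(-1) = -n)
q(J, z) = 198 + 166*z
q(H(-4), -110) - l = (198 + 166*(-110)) - 1*(-34141) = (198 - 18260) + 34141 = -18062 + 34141 = 16079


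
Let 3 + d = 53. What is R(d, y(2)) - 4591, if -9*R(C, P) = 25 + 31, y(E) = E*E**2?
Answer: -41375/9 ≈ -4597.2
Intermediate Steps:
d = 50 (d = -3 + 53 = 50)
y(E) = E**3
R(C, P) = -56/9 (R(C, P) = -(25 + 31)/9 = -1/9*56 = -56/9)
R(d, y(2)) - 4591 = -56/9 - 4591 = -41375/9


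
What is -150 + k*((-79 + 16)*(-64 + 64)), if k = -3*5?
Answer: -150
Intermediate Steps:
k = -15
-150 + k*((-79 + 16)*(-64 + 64)) = -150 - 15*(-79 + 16)*(-64 + 64) = -150 - (-945)*0 = -150 - 15*0 = -150 + 0 = -150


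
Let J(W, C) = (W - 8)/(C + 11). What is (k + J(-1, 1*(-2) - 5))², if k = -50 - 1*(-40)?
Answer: 2401/16 ≈ 150.06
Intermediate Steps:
k = -10 (k = -50 + 40 = -10)
J(W, C) = (-8 + W)/(11 + C)
(k + J(-1, 1*(-2) - 5))² = (-10 + (-8 - 1)/(11 + (1*(-2) - 5)))² = (-10 - 9/(11 + (-2 - 5)))² = (-10 - 9/(11 - 7))² = (-10 - 9/4)² = (-49/4)² = 2401/16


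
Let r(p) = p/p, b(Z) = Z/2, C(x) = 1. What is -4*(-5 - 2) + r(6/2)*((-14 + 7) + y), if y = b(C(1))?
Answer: 43/2 ≈ 21.500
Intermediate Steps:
b(Z) = Z/2 (b(Z) = Z*(½) = Z/2)
y = ½ (y = (½)*1 = ½ ≈ 0.50000)
r(p) = 1
-4*(-5 - 2) + r(6/2)*((-14 + 7) + y) = -4*(-5 - 2) + 1*((-14 + 7) + ½) = -4*(-7) + 1*(-7 + ½) = 28 + 1*(-13/2) = 28 - 13/2 = 43/2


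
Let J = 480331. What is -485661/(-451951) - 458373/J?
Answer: 26115898068/217086075781 ≈ 0.12030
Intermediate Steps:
-485661/(-451951) - 458373/J = -485661/(-451951) - 458373/480331 = -485661*(-1/451951) - 458373*1/480331 = 485661/451951 - 458373/480331 = 26115898068/217086075781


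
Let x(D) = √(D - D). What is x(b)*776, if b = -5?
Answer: 0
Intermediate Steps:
x(D) = 0 (x(D) = √0 = 0)
x(b)*776 = 0*776 = 0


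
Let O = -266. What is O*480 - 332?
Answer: -128012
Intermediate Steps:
O*480 - 332 = -266*480 - 332 = -127680 - 332 = -128012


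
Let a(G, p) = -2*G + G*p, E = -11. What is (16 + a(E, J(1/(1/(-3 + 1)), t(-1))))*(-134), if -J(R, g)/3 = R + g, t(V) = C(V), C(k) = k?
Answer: 8174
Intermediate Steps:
t(V) = V
J(R, g) = -3*R - 3*g (J(R, g) = -3*(R + g) = -3*R - 3*g)
(16 + a(E, J(1/(1/(-3 + 1)), t(-1))))*(-134) = (16 - 11*(-2 + (-3/(1/(-3 + 1)) - 3*(-1))))*(-134) = (16 - 11*(-2 + (-3/(1/(-2)) + 3)))*(-134) = (16 - 11*(-2 + (-3/(-1/2) + 3)))*(-134) = (16 - 11*(-2 + (-3*(-2) + 3)))*(-134) = (16 - 11*(-2 + (6 + 3)))*(-134) = (16 - 11*(-2 + 9))*(-134) = (16 - 11*7)*(-134) = (16 - 77)*(-134) = -61*(-134) = 8174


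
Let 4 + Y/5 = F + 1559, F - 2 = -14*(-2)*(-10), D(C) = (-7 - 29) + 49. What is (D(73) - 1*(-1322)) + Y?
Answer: 7720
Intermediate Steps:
D(C) = 13 (D(C) = -36 + 49 = 13)
F = -278 (F = 2 - 14*(-2)*(-10) = 2 + 28*(-10) = 2 - 280 = -278)
Y = 6385 (Y = -20 + 5*(-278 + 1559) = -20 + 5*1281 = -20 + 6405 = 6385)
(D(73) - 1*(-1322)) + Y = (13 - 1*(-1322)) + 6385 = (13 + 1322) + 6385 = 1335 + 6385 = 7720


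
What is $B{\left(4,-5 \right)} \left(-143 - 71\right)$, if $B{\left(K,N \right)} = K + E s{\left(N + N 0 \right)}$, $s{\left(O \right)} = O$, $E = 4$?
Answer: $3424$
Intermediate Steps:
$B{\left(K,N \right)} = K + 4 N$ ($B{\left(K,N \right)} = K + 4 \left(N + N 0\right) = K + 4 \left(N + 0\right) = K + 4 N$)
$B{\left(4,-5 \right)} \left(-143 - 71\right) = \left(4 + 4 \left(-5\right)\right) \left(-143 - 71\right) = \left(4 - 20\right) \left(-214\right) = \left(-16\right) \left(-214\right) = 3424$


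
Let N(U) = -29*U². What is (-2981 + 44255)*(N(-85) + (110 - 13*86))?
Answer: -8689539042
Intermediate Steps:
(-2981 + 44255)*(N(-85) + (110 - 13*86)) = (-2981 + 44255)*(-29*(-85)² + (110 - 13*86)) = 41274*(-29*7225 + (110 - 1118)) = 41274*(-209525 - 1008) = 41274*(-210533) = -8689539042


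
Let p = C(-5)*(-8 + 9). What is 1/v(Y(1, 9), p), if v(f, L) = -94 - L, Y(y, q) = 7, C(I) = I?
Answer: -1/89 ≈ -0.011236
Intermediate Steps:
p = -5 (p = -5*(-8 + 9) = -5*1 = -5)
1/v(Y(1, 9), p) = 1/(-94 - 1*(-5)) = 1/(-94 + 5) = 1/(-89) = -1/89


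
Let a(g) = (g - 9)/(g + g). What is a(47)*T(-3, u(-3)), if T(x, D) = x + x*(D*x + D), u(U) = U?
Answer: -399/47 ≈ -8.4894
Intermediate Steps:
a(g) = (-9 + g)/(2*g) (a(g) = (-9 + g)/((2*g)) = (-9 + g)*(1/(2*g)) = (-9 + g)/(2*g))
T(x, D) = x + x*(D + D*x)
a(47)*T(-3, u(-3)) = ((½)*(-9 + 47)/47)*(-3*(1 - 3 - 3*(-3))) = ((½)*(1/47)*38)*(-3*(1 - 3 + 9)) = 19*(-3*7)/47 = (19/47)*(-21) = -399/47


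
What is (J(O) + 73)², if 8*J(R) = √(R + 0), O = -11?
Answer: (584 + I*√11)²/64 ≈ 5328.8 + 60.528*I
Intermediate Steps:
J(R) = √R/8 (J(R) = √(R + 0)/8 = √R/8)
(J(O) + 73)² = (√(-11)/8 + 73)² = ((I*√11)/8 + 73)² = (I*√11/8 + 73)² = (73 + I*√11/8)²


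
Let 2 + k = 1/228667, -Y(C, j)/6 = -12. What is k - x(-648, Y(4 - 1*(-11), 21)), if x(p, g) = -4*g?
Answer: 65398763/228667 ≈ 286.00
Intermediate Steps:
Y(C, j) = 72 (Y(C, j) = -6*(-12) = 72)
k = -457333/228667 (k = -2 + 1/228667 = -457333/228667 ≈ -2.0000)
k - x(-648, Y(4 - 1*(-11), 21)) = -457333/228667 - (-4)*72 = -457333/228667 - 1*(-288) = -457333/228667 + 288 = 65398763/228667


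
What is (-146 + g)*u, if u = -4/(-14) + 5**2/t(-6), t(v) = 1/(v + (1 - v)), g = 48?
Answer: -2478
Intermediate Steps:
t(v) = 1 (t(v) = 1/1 = 1)
u = 177/7 (u = -4/(-14) + 5**2/1 = -4*(-1/14) + 25*1 = 2/7 + 25 = 177/7 ≈ 25.286)
(-146 + g)*u = (-146 + 48)*(177/7) = -98*177/7 = -2478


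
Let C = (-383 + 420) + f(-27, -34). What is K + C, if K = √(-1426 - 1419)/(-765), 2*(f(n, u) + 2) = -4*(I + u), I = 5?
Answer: 93 - I*√2845/765 ≈ 93.0 - 0.069724*I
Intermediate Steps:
f(n, u) = -12 - 2*u (f(n, u) = -2 + (-4*(5 + u))/2 = -2 + (-20 - 4*u)/2 = -2 + (-10 - 2*u) = -12 - 2*u)
C = 93 (C = (-383 + 420) + (-12 - 2*(-34)) = 37 + (-12 + 68) = 37 + 56 = 93)
K = -I*√2845/765 (K = √(-2845)*(-1/765) = (I*√2845)*(-1/765) = -I*√2845/765 ≈ -0.069724*I)
K + C = -I*√2845/765 + 93 = 93 - I*√2845/765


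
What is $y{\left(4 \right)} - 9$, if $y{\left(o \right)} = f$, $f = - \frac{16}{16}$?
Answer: $-10$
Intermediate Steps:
$f = -1$ ($f = \left(-16\right) \frac{1}{16} = -1$)
$y{\left(o \right)} = -1$
$y{\left(4 \right)} - 9 = -1 - 9 = -10$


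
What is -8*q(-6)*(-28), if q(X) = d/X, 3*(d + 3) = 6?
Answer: 112/3 ≈ 37.333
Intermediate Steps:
d = -1 (d = -3 + (⅓)*6 = -3 + 2 = -1)
q(X) = -1/X
-8*q(-6)*(-28) = -(-8)/(-6)*(-28) = -(-8)*(-1)/6*(-28) = -8*⅙*(-28) = -4/3*(-28) = 112/3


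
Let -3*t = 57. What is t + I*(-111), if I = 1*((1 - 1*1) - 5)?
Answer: 536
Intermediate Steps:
t = -19 (t = -⅓*57 = -19)
I = -5 (I = 1*((1 - 1) - 5) = 1*(0 - 5) = 1*(-5) = -5)
t + I*(-111) = -19 - 5*(-111) = -19 + 555 = 536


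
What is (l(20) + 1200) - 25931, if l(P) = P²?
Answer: -24331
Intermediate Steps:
(l(20) + 1200) - 25931 = (20² + 1200) - 25931 = (400 + 1200) - 25931 = 1600 - 25931 = -24331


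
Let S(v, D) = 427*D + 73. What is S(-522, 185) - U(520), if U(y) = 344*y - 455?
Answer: -99357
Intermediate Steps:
S(v, D) = 73 + 427*D
U(y) = -455 + 344*y
S(-522, 185) - U(520) = (73 + 427*185) - (-455 + 344*520) = (73 + 78995) - (-455 + 178880) = 79068 - 1*178425 = 79068 - 178425 = -99357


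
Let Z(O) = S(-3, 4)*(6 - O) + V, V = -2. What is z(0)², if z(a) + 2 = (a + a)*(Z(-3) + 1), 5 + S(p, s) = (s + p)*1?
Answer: 4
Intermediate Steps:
S(p, s) = -5 + p + s (S(p, s) = -5 + (s + p)*1 = -5 + (p + s)*1 = -5 + (p + s) = -5 + p + s)
Z(O) = -26 + 4*O (Z(O) = (-5 - 3 + 4)*(6 - O) - 2 = -4*(6 - O) - 2 = (-24 + 4*O) - 2 = -26 + 4*O)
z(a) = -2 - 74*a (z(a) = -2 + (a + a)*((-26 + 4*(-3)) + 1) = -2 + (2*a)*((-26 - 12) + 1) = -2 + (2*a)*(-38 + 1) = -2 + (2*a)*(-37) = -2 - 74*a)
z(0)² = (-2 - 74*0)² = (-2 + 0)² = (-2)² = 4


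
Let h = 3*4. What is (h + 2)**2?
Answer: 196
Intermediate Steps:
h = 12
(h + 2)**2 = (12 + 2)**2 = 14**2 = 196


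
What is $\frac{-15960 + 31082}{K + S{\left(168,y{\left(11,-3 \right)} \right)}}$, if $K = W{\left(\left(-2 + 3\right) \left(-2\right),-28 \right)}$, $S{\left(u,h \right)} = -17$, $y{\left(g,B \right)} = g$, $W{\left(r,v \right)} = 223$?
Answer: $\frac{7561}{103} \approx 73.408$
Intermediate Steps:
$K = 223$
$\frac{-15960 + 31082}{K + S{\left(168,y{\left(11,-3 \right)} \right)}} = \frac{-15960 + 31082}{223 - 17} = \frac{15122}{206} = 15122 \cdot \frac{1}{206} = \frac{7561}{103}$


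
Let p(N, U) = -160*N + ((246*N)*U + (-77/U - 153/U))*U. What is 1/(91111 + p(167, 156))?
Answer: 1/999835713 ≈ 1.0002e-9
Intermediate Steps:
p(N, U) = -160*N + U*(-230/U + 246*N*U) (p(N, U) = -160*N + (246*N*U - 230/U)*U = -160*N + (-230/U + 246*N*U)*U = -160*N + U*(-230/U + 246*N*U))
1/(91111 + p(167, 156)) = 1/(91111 + (-230 - 160*167 + 246*167*156**2)) = 1/(91111 + (-230 - 26720 + 246*167*24336)) = 1/(91111 + (-230 - 26720 + 999771552)) = 1/(91111 + 999744602) = 1/999835713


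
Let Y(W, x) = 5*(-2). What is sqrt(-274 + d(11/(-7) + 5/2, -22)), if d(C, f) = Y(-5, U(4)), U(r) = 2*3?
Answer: 2*I*sqrt(71) ≈ 16.852*I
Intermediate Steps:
U(r) = 6
Y(W, x) = -10
d(C, f) = -10
sqrt(-274 + d(11/(-7) + 5/2, -22)) = sqrt(-274 - 10) = sqrt(-284) = 2*I*sqrt(71)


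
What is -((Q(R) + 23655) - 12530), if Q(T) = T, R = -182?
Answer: -10943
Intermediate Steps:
-((Q(R) + 23655) - 12530) = -((-182 + 23655) - 12530) = -(23473 - 12530) = -1*10943 = -10943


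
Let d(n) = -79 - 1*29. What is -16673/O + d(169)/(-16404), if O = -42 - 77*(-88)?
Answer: -22731385/9205378 ≈ -2.4694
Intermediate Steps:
O = 6734 (O = -42 + 6776 = 6734)
d(n) = -108 (d(n) = -79 - 29 = -108)
-16673/O + d(169)/(-16404) = -16673/6734 - 108/(-16404) = -16673*1/6734 - 108*(-1/16404) = -16673/6734 + 9/1367 = -22731385/9205378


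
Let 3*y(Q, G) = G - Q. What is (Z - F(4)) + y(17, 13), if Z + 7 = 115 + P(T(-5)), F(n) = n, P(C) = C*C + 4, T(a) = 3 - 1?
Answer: 332/3 ≈ 110.67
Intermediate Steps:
T(a) = 2
P(C) = 4 + C² (P(C) = C² + 4 = 4 + C²)
y(Q, G) = -Q/3 + G/3 (y(Q, G) = (G - Q)/3 = -Q/3 + G/3)
Z = 116 (Z = -7 + (115 + (4 + 2²)) = -7 + (115 + (4 + 4)) = -7 + (115 + 8) = -7 + 123 = 116)
(Z - F(4)) + y(17, 13) = (116 - 1*4) + (-⅓*17 + (⅓)*13) = (116 - 4) + (-17/3 + 13/3) = 112 - 4/3 = 332/3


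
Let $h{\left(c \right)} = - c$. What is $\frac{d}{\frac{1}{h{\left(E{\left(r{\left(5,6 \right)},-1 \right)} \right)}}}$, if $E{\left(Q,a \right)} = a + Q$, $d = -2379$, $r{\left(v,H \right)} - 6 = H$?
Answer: $26169$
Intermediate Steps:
$r{\left(v,H \right)} = 6 + H$
$E{\left(Q,a \right)} = Q + a$
$\frac{d}{\frac{1}{h{\left(E{\left(r{\left(5,6 \right)},-1 \right)} \right)}}} = - \frac{2379}{\frac{1}{\left(-1\right) \left(\left(6 + 6\right) - 1\right)}} = - \frac{2379}{\frac{1}{\left(-1\right) \left(12 - 1\right)}} = - \frac{2379}{\frac{1}{\left(-1\right) 11}} = - \frac{2379}{\frac{1}{-11}} = - \frac{2379}{- \frac{1}{11}} = \left(-2379\right) \left(-11\right) = 26169$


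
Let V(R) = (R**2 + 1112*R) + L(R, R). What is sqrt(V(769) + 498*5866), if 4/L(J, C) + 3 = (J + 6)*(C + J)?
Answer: sqrt(6205436819489333201)/1191947 ≈ 2089.9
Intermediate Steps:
L(J, C) = 4/(-3 + (6 + J)*(C + J)) (L(J, C) = 4/(-3 + (J + 6)*(C + J)) = 4/(-3 + (6 + J)*(C + J)))
V(R) = R**2 + 4/(-3 + 2*R**2 + 12*R) + 1112*R (V(R) = (R**2 + 1112*R) + 4/(-3 + R**2 + 6*R + 6*R + R*R) = (R**2 + 1112*R) + 4/(-3 + R**2 + 6*R + 6*R + R**2) = (R**2 + 1112*R) + 4/(-3 + 2*R**2 + 12*R) = R**2 + 4/(-3 + 2*R**2 + 12*R) + 1112*R)
sqrt(V(769) + 498*5866) = sqrt((4 + 769*(1112 + 769)*(-3 + 2*769**2 + 12*769))/(-3 + 2*769**2 + 12*769) + 498*5866) = sqrt((4 + 769*1881*(-3 + 2*591361 + 9228))/(-3 + 2*591361 + 9228) + 2921268) = sqrt((4 + 769*1881*(-3 + 1182722 + 9228))/(-3 + 1182722 + 9228) + 2921268) = sqrt((4 + 769*1881*1191947)/1191947 + 2921268) = sqrt((4 + 1724138224083)/1191947 + 2921268) = sqrt((1/1191947)*1724138224087 + 2921268) = sqrt(1724138224087/1191947 + 2921268) = sqrt(5206134852883/1191947) = sqrt(6205436819489333201)/1191947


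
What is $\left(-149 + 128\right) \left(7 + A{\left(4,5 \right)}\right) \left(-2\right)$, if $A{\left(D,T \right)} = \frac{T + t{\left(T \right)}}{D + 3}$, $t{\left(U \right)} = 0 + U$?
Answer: $354$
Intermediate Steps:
$t{\left(U \right)} = U$
$A{\left(D,T \right)} = \frac{2 T}{3 + D}$ ($A{\left(D,T \right)} = \frac{T + T}{D + 3} = \frac{2 T}{3 + D}$)
$\left(-149 + 128\right) \left(7 + A{\left(4,5 \right)}\right) \left(-2\right) = \left(-149 + 128\right) \left(7 + 2 \cdot 5 \frac{1}{3 + 4}\right) \left(-2\right) = - 21 \left(7 + 2 \cdot 5 \cdot \frac{1}{7}\right) \left(-2\right) = - 21 \left(7 + \frac{10}{7}\right) \left(-2\right) = - 21 \cdot \frac{59}{7} \left(-2\right) = \left(-21\right) \left(- \frac{118}{7}\right) = 354$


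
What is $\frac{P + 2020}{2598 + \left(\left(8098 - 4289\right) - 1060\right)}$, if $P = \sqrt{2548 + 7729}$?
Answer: $\frac{2020}{5347} + \frac{\sqrt{10277}}{5347} \approx 0.39674$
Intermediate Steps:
$P = \sqrt{10277} \approx 101.38$
$\frac{P + 2020}{2598 + \left(\left(8098 - 4289\right) - 1060\right)} = \frac{\sqrt{10277} + 2020}{2598 + \left(\left(8098 - 4289\right) - 1060\right)} = \frac{2020 + \sqrt{10277}}{2598 + \left(3809 - 1060\right)} = \frac{2020 + \sqrt{10277}}{2598 + 2749} = \frac{2020 + \sqrt{10277}}{5347} = \left(2020 + \sqrt{10277}\right) \frac{1}{5347} = \frac{2020}{5347} + \frac{\sqrt{10277}}{5347}$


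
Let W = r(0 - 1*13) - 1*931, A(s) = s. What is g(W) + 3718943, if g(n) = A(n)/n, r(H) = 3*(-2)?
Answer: 3718944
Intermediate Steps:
r(H) = -6
W = -937 (W = -6 - 1*931 = -6 - 931 = -937)
g(n) = 1 (g(n) = n/n = 1)
g(W) + 3718943 = 1 + 3718943 = 3718944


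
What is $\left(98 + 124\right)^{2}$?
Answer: $49284$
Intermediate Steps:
$\left(98 + 124\right)^{2} = 222^{2} = 49284$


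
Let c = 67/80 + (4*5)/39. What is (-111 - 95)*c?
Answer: -433939/1560 ≈ -278.17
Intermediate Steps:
c = 4213/3120 (c = 67*(1/80) + 20*(1/39) = 67/80 + 20/39 = 4213/3120 ≈ 1.3503)
(-111 - 95)*c = (-111 - 95)*(4213/3120) = -206*4213/3120 = -433939/1560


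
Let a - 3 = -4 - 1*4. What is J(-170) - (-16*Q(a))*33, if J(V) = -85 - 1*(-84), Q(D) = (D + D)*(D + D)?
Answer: 52799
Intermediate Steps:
a = -5 (a = 3 + (-4 - 1*4) = 3 + (-4 - 4) = 3 - 8 = -5)
Q(D) = 4*D² (Q(D) = (2*D)*(2*D) = 4*D²)
J(V) = -1 (J(V) = -85 + 84 = -1)
J(-170) - (-16*Q(a))*33 = -1 - (-64*(-5)²)*33 = -1 - (-64*25)*33 = -1 - (-16*100)*33 = -1 - (-1600)*33 = -1 - 1*(-52800) = -1 + 52800 = 52799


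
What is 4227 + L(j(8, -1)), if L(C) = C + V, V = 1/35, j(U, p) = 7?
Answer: 148191/35 ≈ 4234.0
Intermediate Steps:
V = 1/35 ≈ 0.028571
L(C) = 1/35 + C (L(C) = C + 1/35 = 1/35 + C)
4227 + L(j(8, -1)) = 4227 + (1/35 + 7) = 4227 + 246/35 = 148191/35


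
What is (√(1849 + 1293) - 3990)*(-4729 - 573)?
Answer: 21154980 - 5302*√3142 ≈ 2.0858e+7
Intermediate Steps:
(√(1849 + 1293) - 3990)*(-4729 - 573) = (√3142 - 3990)*(-5302) = (-3990 + √3142)*(-5302) = 21154980 - 5302*√3142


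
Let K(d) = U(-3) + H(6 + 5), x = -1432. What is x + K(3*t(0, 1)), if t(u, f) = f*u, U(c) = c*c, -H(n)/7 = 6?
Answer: -1465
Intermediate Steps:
H(n) = -42 (H(n) = -7*6 = -42)
U(c) = c²
K(d) = -33 (K(d) = (-3)² - 42 = 9 - 42 = -33)
x + K(3*t(0, 1)) = -1432 - 33 = -1465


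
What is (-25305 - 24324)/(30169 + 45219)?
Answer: -49629/75388 ≈ -0.65831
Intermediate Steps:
(-25305 - 24324)/(30169 + 45219) = -49629/75388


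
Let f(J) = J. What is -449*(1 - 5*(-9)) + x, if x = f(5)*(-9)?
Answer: -20699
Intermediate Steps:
x = -45 (x = 5*(-9) = -45)
-449*(1 - 5*(-9)) + x = -449*(1 - 5*(-9)) - 45 = -449*(1 + 45) - 45 = -449*46 - 45 = -20654 - 45 = -20699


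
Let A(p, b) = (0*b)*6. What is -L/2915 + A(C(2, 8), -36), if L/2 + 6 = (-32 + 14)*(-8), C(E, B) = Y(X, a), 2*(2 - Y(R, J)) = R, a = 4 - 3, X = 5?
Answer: -276/2915 ≈ -0.094683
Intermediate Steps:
a = 1
Y(R, J) = 2 - R/2
C(E, B) = -½ (C(E, B) = 2 - ½*5 = 2 - 5/2 = -½)
L = 276 (L = -12 + 2*((-32 + 14)*(-8)) = -12 + 2*(-18*(-8)) = -12 + 2*144 = -12 + 288 = 276)
A(p, b) = 0 (A(p, b) = 0*6 = 0)
-L/2915 + A(C(2, 8), -36) = -276/2915 + 0 = -276/2915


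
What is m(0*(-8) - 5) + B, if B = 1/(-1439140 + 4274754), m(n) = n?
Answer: -14178069/2835614 ≈ -5.0000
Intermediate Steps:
B = 1/2835614 ≈ 3.5266e-7
m(0*(-8) - 5) + B = (0*(-8) - 5) + 1/2835614 = (0 - 5) + 1/2835614 = -5 + 1/2835614 = -14178069/2835614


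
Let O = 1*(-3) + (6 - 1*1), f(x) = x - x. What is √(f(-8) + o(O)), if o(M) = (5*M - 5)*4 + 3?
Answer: √23 ≈ 4.7958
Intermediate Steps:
f(x) = 0
O = 2 (O = -3 + (6 - 1) = -3 + 5 = 2)
o(M) = -17 + 20*M (o(M) = (-5 + 5*M)*4 + 3 = (-20 + 20*M) + 3 = -17 + 20*M)
√(f(-8) + o(O)) = √(0 + (-17 + 20*2)) = √(0 + (-17 + 40)) = √(0 + 23) = √23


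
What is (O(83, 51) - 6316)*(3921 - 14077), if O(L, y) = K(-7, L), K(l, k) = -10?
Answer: 64246856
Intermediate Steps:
O(L, y) = -10
(O(83, 51) - 6316)*(3921 - 14077) = (-10 - 6316)*(3921 - 14077) = -6326*(-10156) = 64246856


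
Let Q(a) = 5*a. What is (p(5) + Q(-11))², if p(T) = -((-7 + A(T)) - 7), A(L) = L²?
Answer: 4356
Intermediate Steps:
p(T) = 14 - T² (p(T) = -((-7 + T²) - 7) = -(-14 + T²) = 14 - T²)
(p(5) + Q(-11))² = ((14 - 1*5²) + 5*(-11))² = ((14 - 1*25) - 55)² = ((14 - 25) - 55)² = (-11 - 55)² = (-66)² = 4356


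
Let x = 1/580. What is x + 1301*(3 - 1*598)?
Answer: -448975099/580 ≈ -7.7410e+5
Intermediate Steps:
x = 1/580 ≈ 0.0017241
x + 1301*(3 - 1*598) = 1/580 + 1301*(3 - 1*598) = 1/580 + 1301*(3 - 598) = 1/580 + 1301*(-595) = 1/580 - 774095 = -448975099/580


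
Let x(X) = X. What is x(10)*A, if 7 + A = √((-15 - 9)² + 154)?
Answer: -70 + 10*√730 ≈ 200.19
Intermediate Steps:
A = -7 + √730 (A = -7 + √((-15 - 9)² + 154) = -7 + √((-24)² + 154) = -7 + √(576 + 154) = -7 + √730 ≈ 20.019)
x(10)*A = 10*(-7 + √730) = -70 + 10*√730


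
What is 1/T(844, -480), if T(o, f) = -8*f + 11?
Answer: 1/3851 ≈ 0.00025967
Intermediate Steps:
T(o, f) = 11 - 8*f
1/T(844, -480) = 1/(11 - 8*(-480)) = 1/(11 + 3840) = 1/3851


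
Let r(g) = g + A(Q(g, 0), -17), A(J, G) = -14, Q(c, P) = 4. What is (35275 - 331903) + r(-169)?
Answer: -296811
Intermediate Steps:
r(g) = -14 + g (r(g) = g - 14 = -14 + g)
(35275 - 331903) + r(-169) = (35275 - 331903) + (-14 - 169) = -296628 - 183 = -296811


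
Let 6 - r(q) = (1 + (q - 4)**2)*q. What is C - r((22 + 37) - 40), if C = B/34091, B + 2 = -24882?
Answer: 146157324/34091 ≈ 4287.3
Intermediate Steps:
B = -24884 (B = -2 - 24882 = -24884)
C = -24884/34091 ≈ -0.72993
r(q) = 6 - q*(1 + (-4 + q)**2) (r(q) = 6 - (1 + (q - 4)**2)*q = 6 - (1 + (-4 + q)**2)*q = 6 - q*(1 + (-4 + q)**2))
C - r((22 + 37) - 40) = -24884/34091 - (6 - ((22 + 37) - 40) - ((22 + 37) - 40)*(-4 + ((22 + 37) - 40))**2) = -24884/34091 - (6 - (59 - 40) - (59 - 40)*(-4 + (59 - 40))**2) = -24884/34091 - (6 - 1*19 - 1*19*(-4 + 19)**2) = -24884/34091 - (6 - 19 - 1*19*15**2) = -24884/34091 - (6 - 19 - 1*19*225) = -24884/34091 - (6 - 19 - 4275) = -24884/34091 - 1*(-4288) = -24884/34091 + 4288 = 146157324/34091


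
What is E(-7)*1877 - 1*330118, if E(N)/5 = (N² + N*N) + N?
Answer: 523917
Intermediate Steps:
E(N) = 5*N + 10*N² (E(N) = 5*((N² + N*N) + N) = 5*((N² + N²) + N) = 5*(2*N² + N) = 5*(N + 2*N²) = 5*N + 10*N²)
E(-7)*1877 - 1*330118 = (5*(-7)*(1 + 2*(-7)))*1877 - 1*330118 = (5*(-7)*(1 - 14))*1877 - 330118 = (5*(-7)*(-13))*1877 - 330118 = 455*1877 - 330118 = 854035 - 330118 = 523917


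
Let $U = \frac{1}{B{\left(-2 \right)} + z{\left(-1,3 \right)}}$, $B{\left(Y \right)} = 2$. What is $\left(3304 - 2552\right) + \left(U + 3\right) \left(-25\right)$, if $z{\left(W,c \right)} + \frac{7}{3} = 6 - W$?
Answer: $\frac{2693}{4} \approx 673.25$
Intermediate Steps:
$z{\left(W,c \right)} = \frac{11}{3} - W$ ($z{\left(W,c \right)} = - \frac{7}{3} - \left(-6 + W\right) = \frac{11}{3} - W$)
$U = \frac{3}{20}$ ($U = \frac{1}{2 + \left(\frac{11}{3} - -1\right)} = \frac{1}{2 + \left(\frac{11}{3} + 1\right)} = \frac{1}{2 + \frac{14}{3}} = \frac{1}{\frac{20}{3}} = \frac{3}{20} \approx 0.15$)
$\left(3304 - 2552\right) + \left(U + 3\right) \left(-25\right) = \left(3304 - 2552\right) + \left(\frac{3}{20} + 3\right) \left(-25\right) = \left(3304 - 2552\right) + \frac{63}{20} \left(-25\right) = \left(3304 - 2552\right) - \frac{315}{4} = 752 - \frac{315}{4} = \frac{2693}{4}$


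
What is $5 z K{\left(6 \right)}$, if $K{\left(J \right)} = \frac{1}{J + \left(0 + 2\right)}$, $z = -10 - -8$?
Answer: $- \frac{5}{4} \approx -1.25$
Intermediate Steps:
$z = -2$ ($z = -10 + 8 = -2$)
$K{\left(J \right)} = \frac{1}{2 + J}$ ($K{\left(J \right)} = \frac{1}{J + 2} = \frac{1}{2 + J}$)
$5 z K{\left(6 \right)} = \frac{5 \left(-2\right)}{2 + 6} = - \frac{10}{8} = \left(-10\right) \frac{1}{8} = - \frac{5}{4}$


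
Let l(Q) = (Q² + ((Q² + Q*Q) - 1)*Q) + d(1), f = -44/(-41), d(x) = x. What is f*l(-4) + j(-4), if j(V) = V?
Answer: -4872/41 ≈ -118.83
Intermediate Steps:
f = 44/41 (f = -44*(-1/41) = 44/41 ≈ 1.0732)
l(Q) = 1 + Q² + Q*(-1 + 2*Q²) (l(Q) = (Q² + ((Q² + Q*Q) - 1)*Q) + 1 = (Q² + ((Q² + Q²) - 1)*Q) + 1 = (Q² + (2*Q² - 1)*Q) + 1 = (Q² + (-1 + 2*Q²)*Q) + 1 = (Q² + Q*(-1 + 2*Q²)) + 1 = 1 + Q² + Q*(-1 + 2*Q²))
f*l(-4) + j(-4) = 44*(1 + (-4)² - 1*(-4) + 2*(-4)³)/41 - 4 = 44*(1 + 16 + 4 + 2*(-64))/41 - 4 = 44*(1 + 16 + 4 - 128)/41 - 4 = (44/41)*(-107) - 4 = -4708/41 - 4 = -4872/41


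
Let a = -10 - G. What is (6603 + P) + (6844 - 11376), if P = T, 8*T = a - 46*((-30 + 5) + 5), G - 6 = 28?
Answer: 4361/2 ≈ 2180.5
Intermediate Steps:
G = 34 (G = 6 + 28 = 34)
a = -44 (a = -10 - 1*34 = -10 - 34 = -44)
T = 219/2 (T = (-44 - 46*((-30 + 5) + 5))/8 = (-44 - 46*(-25 + 5))/8 = (-44 - 46*(-20))/8 = (-44 + 920)/8 = (1/8)*876 = 219/2 ≈ 109.50)
P = 219/2 ≈ 109.50
(6603 + P) + (6844 - 11376) = (6603 + 219/2) + (6844 - 11376) = 13425/2 - 4532 = 4361/2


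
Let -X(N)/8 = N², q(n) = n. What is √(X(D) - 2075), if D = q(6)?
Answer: I*√2363 ≈ 48.611*I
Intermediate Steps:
D = 6
X(N) = -8*N²
√(X(D) - 2075) = √(-8*6² - 2075) = √(-8*36 - 2075) = √(-288 - 2075) = √(-2363) = I*√2363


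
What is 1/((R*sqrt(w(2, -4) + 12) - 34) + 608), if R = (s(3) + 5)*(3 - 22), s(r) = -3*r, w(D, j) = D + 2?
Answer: 1/878 ≈ 0.0011390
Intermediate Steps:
w(D, j) = 2 + D
R = 76 (R = (-3*3 + 5)*(3 - 22) = (-9 + 5)*(-19) = -4*(-19) = 76)
1/((R*sqrt(w(2, -4) + 12) - 34) + 608) = 1/((76*sqrt((2 + 2) + 12) - 34) + 608) = 1/((76*sqrt(4 + 12) - 34) + 608) = 1/((76*sqrt(16) - 34) + 608) = 1/((76*4 - 34) + 608) = 1/((304 - 34) + 608) = 1/(270 + 608) = 1/878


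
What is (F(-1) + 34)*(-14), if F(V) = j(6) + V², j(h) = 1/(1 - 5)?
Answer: -973/2 ≈ -486.50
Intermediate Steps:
j(h) = -¼ (j(h) = 1/(-4) = -¼)
F(V) = -¼ + V²
(F(-1) + 34)*(-14) = ((-¼ + (-1)²) + 34)*(-14) = ((-¼ + 1) + 34)*(-14) = (¾ + 34)*(-14) = (139/4)*(-14) = -973/2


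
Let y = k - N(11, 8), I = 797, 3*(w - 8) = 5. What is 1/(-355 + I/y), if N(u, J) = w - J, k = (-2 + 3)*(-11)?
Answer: -38/15881 ≈ -0.0023928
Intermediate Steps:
w = 29/3 (w = 8 + (1/3)*5 = 8 + 5/3 = 29/3 ≈ 9.6667)
k = -11 (k = 1*(-11) = -11)
N(u, J) = 29/3 - J
y = -38/3 (y = -11 - (29/3 - 1*8) = -11 - (29/3 - 8) = -11 - 1*5/3 = -11 - 5/3 = -38/3 ≈ -12.667)
1/(-355 + I/y) = 1/(-355 + 797/(-38/3)) = 1/(-355 + 797*(-3/38)) = 1/(-355 - 2391/38) = 1/(-15881/38) = -38/15881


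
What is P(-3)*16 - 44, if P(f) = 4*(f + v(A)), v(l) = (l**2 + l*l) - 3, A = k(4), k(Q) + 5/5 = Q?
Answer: 724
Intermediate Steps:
k(Q) = -1 + Q
A = 3 (A = -1 + 4 = 3)
v(l) = -3 + 2*l**2 (v(l) = (l**2 + l**2) - 3 = 2*l**2 - 3 = -3 + 2*l**2)
P(f) = 60 + 4*f (P(f) = 4*(f + (-3 + 2*3**2)) = 4*(f + (-3 + 2*9)) = 4*(f + (-3 + 18)) = 4*(f + 15) = 4*(15 + f) = 60 + 4*f)
P(-3)*16 - 44 = (60 + 4*(-3))*16 - 44 = (60 - 12)*16 - 44 = 48*16 - 44 = 768 - 44 = 724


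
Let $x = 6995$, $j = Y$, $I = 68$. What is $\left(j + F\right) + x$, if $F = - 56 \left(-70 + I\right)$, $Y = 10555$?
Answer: $17662$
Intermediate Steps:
$j = 10555$
$F = 112$ ($F = - 56 \left(-70 + 68\right) = \left(-56\right) \left(-2\right) = 112$)
$\left(j + F\right) + x = \left(10555 + 112\right) + 6995 = 10667 + 6995 = 17662$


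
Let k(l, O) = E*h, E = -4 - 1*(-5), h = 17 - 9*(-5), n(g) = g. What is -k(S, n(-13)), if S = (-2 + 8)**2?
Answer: -62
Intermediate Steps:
h = 62 (h = 17 + 45 = 62)
S = 36 (S = 6**2 = 36)
E = 1 (E = -4 + 5 = 1)
k(l, O) = 62 (k(l, O) = 1*62 = 62)
-k(S, n(-13)) = -1*62 = -62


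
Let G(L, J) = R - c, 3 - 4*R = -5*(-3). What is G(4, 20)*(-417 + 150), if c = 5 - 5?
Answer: 801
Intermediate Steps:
c = 0
R = -3 (R = ¾ - (-5)*(-3)/4 = ¾ - ¼*15 = ¾ - 15/4 = -3)
G(L, J) = -3 (G(L, J) = -3 - 1*0 = -3 + 0 = -3)
G(4, 20)*(-417 + 150) = -3*(-417 + 150) = -3*(-267) = 801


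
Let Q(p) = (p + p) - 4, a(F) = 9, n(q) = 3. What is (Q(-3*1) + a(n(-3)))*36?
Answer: -36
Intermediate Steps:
Q(p) = -4 + 2*p (Q(p) = 2*p - 4 = -4 + 2*p)
(Q(-3*1) + a(n(-3)))*36 = ((-4 + 2*(-3*1)) + 9)*36 = ((-4 + 2*(-3)) + 9)*36 = ((-4 - 6) + 9)*36 = (-10 + 9)*36 = -1*36 = -36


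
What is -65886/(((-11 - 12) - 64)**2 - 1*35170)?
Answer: 65886/27601 ≈ 2.3871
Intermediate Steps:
-65886/(((-11 - 12) - 64)**2 - 1*35170) = -65886/((-23 - 64)**2 - 35170) = -65886/((-87)**2 - 35170) = -65886/(7569 - 35170) = -65886/(-27601) = -65886*(-1/27601) = 65886/27601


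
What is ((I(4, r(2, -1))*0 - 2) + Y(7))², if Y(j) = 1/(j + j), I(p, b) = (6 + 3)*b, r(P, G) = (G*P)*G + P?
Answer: 729/196 ≈ 3.7194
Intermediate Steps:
r(P, G) = P + P*G² (r(P, G) = P*G² + P = P + P*G²)
I(p, b) = 9*b
Y(j) = 1/(2*j)
((I(4, r(2, -1))*0 - 2) + Y(7))² = (((9*(2*(1 + (-1)²)))*0 - 2) + (½)/7)² = (((9*(2*(1 + 1)))*0 - 2) + (½)*(⅐))² = (((9*(2*2))*0 - 2) + 1/14)² = (((9*4)*0 - 2) + 1/14)² = ((36*0 - 2) + 1/14)² = ((0 - 2) + 1/14)² = (-2 + 1/14)² = (-27/14)² = 729/196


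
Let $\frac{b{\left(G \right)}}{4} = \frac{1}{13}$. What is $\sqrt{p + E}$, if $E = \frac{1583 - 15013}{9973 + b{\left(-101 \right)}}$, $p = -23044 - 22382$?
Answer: $\frac{14 i \sqrt{3896067204574}}{129653} \approx 213.14 i$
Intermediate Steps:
$p = -45426$ ($p = -23044 - 22382 = -45426$)
$b{\left(G \right)} = \frac{4}{13}$
$E = - \frac{174590}{129653}$ ($E = \frac{1583 - 15013}{9973 + \frac{4}{13}} = - \frac{13430}{\frac{129653}{13}} = \left(-13430\right) \frac{13}{129653} = - \frac{174590}{129653} \approx -1.3466$)
$\sqrt{p + E} = \sqrt{-45426 - \frac{174590}{129653}} = \sqrt{- \frac{5889791768}{129653}} = \frac{14 i \sqrt{3896067204574}}{129653}$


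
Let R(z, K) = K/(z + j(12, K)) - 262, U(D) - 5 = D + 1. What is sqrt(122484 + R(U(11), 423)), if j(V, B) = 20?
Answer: sqrt(167337569)/37 ≈ 349.62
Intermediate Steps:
U(D) = 6 + D (U(D) = 5 + (D + 1) = 5 + (1 + D) = 6 + D)
R(z, K) = -262 + K/(20 + z) (R(z, K) = K/(z + 20) - 262 = K/(20 + z) - 262 = -262 + K/(20 + z))
sqrt(122484 + R(U(11), 423)) = sqrt(122484 + (-5240 + 423 - 262*(6 + 11))/(20 + (6 + 11))) = sqrt(122484 + (-5240 + 423 - 262*17)/(20 + 17)) = sqrt(122484 + (-5240 + 423 - 4454)/37) = sqrt(122484 + (1/37)*(-9271)) = sqrt(122484 - 9271/37) = sqrt(4522637/37) = sqrt(167337569)/37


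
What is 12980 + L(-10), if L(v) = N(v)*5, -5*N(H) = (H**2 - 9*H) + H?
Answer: 12800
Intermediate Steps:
N(H) = -H**2/5 + 8*H/5 (N(H) = -((H**2 - 9*H) + H)/5 = -(H**2 - 8*H)/5 = -H**2/5 + 8*H/5)
L(v) = v*(8 - v) (L(v) = (v*(8 - v)/5)*5 = v*(8 - v))
12980 + L(-10) = 12980 - 10*(8 - 1*(-10)) = 12980 - 10*(8 + 10) = 12980 - 10*18 = 12980 - 180 = 12800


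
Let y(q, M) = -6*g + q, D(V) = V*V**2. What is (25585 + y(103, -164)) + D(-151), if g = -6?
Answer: -3417227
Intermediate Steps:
D(V) = V**3
y(q, M) = 36 + q (y(q, M) = -6*(-6) + q = 36 + q)
(25585 + y(103, -164)) + D(-151) = (25585 + (36 + 103)) + (-151)**3 = (25585 + 139) - 3442951 = 25724 - 3442951 = -3417227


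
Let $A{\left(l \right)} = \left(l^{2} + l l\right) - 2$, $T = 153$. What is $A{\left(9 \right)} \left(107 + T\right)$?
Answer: $41600$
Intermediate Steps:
$A{\left(l \right)} = -2 + 2 l^{2}$ ($A{\left(l \right)} = \left(l^{2} + l^{2}\right) - 2 = 2 l^{2} - 2 = -2 + 2 l^{2}$)
$A{\left(9 \right)} \left(107 + T\right) = \left(-2 + 2 \cdot 9^{2}\right) \left(107 + 153\right) = \left(-2 + 2 \cdot 81\right) 260 = \left(-2 + 162\right) 260 = 160 \cdot 260 = 41600$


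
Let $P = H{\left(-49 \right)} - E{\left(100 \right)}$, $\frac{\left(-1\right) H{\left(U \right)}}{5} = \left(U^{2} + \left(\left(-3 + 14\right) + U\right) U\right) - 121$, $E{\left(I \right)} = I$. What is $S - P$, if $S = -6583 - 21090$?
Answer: $-6863$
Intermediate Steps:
$H{\left(U \right)} = 605 - 5 U^{2} - 5 U \left(11 + U\right)$ ($H{\left(U \right)} = - 5 \left(\left(U^{2} + \left(\left(-3 + 14\right) + U\right) U\right) - 121\right) = - 5 \left(\left(U^{2} + \left(11 + U\right) U\right) - 121\right) = - 5 \left(\left(U^{2} + U \left(11 + U\right)\right) - 121\right) = - 5 \left(-121 + U^{2} + U \left(11 + U\right)\right) = 605 - 5 U^{2} - 5 U \left(11 + U\right)$)
$S = -27673$ ($S = -6583 - 21090 = -27673$)
$P = -20810$ ($P = \left(605 - -2695 - 10 \left(-49\right)^{2}\right) - 100 = \left(605 + 2695 - 24010\right) - 100 = -20710 - 100 = -20810$)
$S - P = -27673 - -20810 = -27673 + 20810 = -6863$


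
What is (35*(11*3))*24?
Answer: 27720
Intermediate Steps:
(35*(11*3))*24 = (35*33)*24 = 1155*24 = 27720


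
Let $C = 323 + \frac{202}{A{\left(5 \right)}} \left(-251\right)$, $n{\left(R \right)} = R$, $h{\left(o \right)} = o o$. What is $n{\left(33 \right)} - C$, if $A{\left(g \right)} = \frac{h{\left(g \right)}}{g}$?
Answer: $\frac{49252}{5} \approx 9850.4$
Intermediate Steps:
$h{\left(o \right)} = o^{2}$
$A{\left(g \right)} = g$ ($A{\left(g \right)} = \frac{g^{2}}{g} = g$)
$C = - \frac{49087}{5}$ ($C = 323 + \frac{202}{5} \left(-251\right) = 323 - \frac{50702}{5} = - \frac{49087}{5} \approx -9817.4$)
$n{\left(33 \right)} - C = 33 - - \frac{49087}{5} = 33 + \frac{49087}{5} = \frac{49252}{5}$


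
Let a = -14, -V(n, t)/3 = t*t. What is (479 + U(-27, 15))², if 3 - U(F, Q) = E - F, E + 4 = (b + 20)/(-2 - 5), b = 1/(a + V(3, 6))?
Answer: 155571080625/729316 ≈ 2.1331e+5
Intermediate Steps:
V(n, t) = -3*t² (V(n, t) = -3*t*t = -3*t²)
b = -1/122 (b = 1/(-14 - 3*6²) = 1/(-14 - 3*36) = 1/(-14 - 108) = 1/(-122) = -1/122 ≈ -0.0081967)
E = -5855/854 (E = -4 + (-1/122 + 20)/(-2 - 5) = -4 + (2439/122)/(-7) = -4 + (2439/122)*(-⅐) = -4 - 2439/854 = -5855/854 ≈ -6.8560)
U(F, Q) = 8417/854 + F (U(F, Q) = 3 - (-5855/854 - F) = 3 + (5855/854 + F) = 8417/854 + F)
(479 + U(-27, 15))² = (479 + (8417/854 - 27))² = (479 - 14641/854)² = (394425/854)² = 155571080625/729316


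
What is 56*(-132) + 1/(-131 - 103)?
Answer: -1729729/234 ≈ -7392.0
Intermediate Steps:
56*(-132) + 1/(-131 - 103) = -7392 + 1/(-234) = -7392 - 1/234 = -1729729/234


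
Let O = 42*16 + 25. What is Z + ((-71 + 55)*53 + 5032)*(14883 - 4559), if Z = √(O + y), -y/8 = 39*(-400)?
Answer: 43195616 + √125497 ≈ 4.3196e+7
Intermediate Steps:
y = 124800 (y = -312*(-400) = -8*(-15600) = 124800)
O = 697 (O = 672 + 25 = 697)
Z = √125497 (Z = √(697 + 124800) = √125497 ≈ 354.26)
Z + ((-71 + 55)*53 + 5032)*(14883 - 4559) = √125497 + ((-71 + 55)*53 + 5032)*(14883 - 4559) = √125497 + (-16*53 + 5032)*10324 = √125497 + (-848 + 5032)*10324 = √125497 + 4184*10324 = √125497 + 43195616 = 43195616 + √125497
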